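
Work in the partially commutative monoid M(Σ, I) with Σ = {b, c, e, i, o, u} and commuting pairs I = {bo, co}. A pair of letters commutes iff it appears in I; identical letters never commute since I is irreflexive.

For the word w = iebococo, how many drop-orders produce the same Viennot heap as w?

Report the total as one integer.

20

piece 0:i — minimal
piece 1:e rests on {0:i}
piece 2:b rests on {1:e}
piece 3:o rests on {1:e}
piece 4:c rests on {2:b}
piece 5:o rests on {3:o}
piece 6:c rests on {4:c}
piece 7:o rests on {5:o}
minimal pieces: {0:i}
ways to finish when only these pieces remain (= sum over removing one remaining piece with nothing left below it):
  1 left: {6}→1  {7}→1
  2 left: {4,6}→1  {5,7}→1  {6,7}→2
  3 left: {2,4,6}→1  {3,5,7}→1  {4,6,7}→3  {5,6,7}→3
  4 left: {2,4,6,7}→4  {3,5,6,7}→4  {4,5,6,7}→6
  5 left: {2,4,5,6,7}→10  {3,4,5,6,7}→10
  6 left: {2,3,4,5,6,7}→20
  placing 0:i first → 20 extensions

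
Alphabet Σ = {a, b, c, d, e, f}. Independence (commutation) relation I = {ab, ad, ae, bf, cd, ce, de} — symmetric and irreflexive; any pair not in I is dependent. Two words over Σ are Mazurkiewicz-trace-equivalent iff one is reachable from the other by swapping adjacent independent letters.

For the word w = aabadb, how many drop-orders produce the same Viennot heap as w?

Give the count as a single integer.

20

#0=a has no predecessor
#1=a depends on [0:a]
#2=b has no predecessor
#3=a depends on [1:a]
#4=d depends on [2:b]
#5=b depends on [4:d]
sources: [0:a, 2:b]
N(rest) = Σ N(rest − s) over sources s of rest; N(one piece) = 1:
  size 1 → [3]=1  [5]=1
  size 2 → [1,3]=1  [3,5]=2  [4,5]=1
  size 3 → [0,1,3]=1  [1,3,5]=3  [2,4,5]=1  [3,4,5]=3
  size 4 → [0,1,3,5]=4  [1,3,4,5]=6  [2,3,4,5]=4
  first=0(a) contributes 10
  first=2(b) contributes 10
|[w]| = 20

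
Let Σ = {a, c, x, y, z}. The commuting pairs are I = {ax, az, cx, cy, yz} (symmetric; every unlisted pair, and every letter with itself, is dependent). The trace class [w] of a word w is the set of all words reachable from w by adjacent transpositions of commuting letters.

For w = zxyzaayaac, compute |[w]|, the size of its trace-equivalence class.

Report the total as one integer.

piece 0:z — minimal
piece 1:x rests on {0:z}
piece 2:y rests on {1:x}
piece 3:z rests on {1:x}
piece 4:a rests on {2:y}
piece 5:a rests on {4:a}
piece 6:y rests on {5:a}
piece 7:a rests on {6:y}
piece 8:a rests on {7:a}
piece 9:c rests on {3:z, 8:a}
minimal pieces: {0:z}
ways to finish when only these pieces remain (= sum over removing one remaining piece with nothing left below it):
  1 left: {9}→1
  2 left: {3,9}→1  {8,9}→1
  3 left: {3,8,9}→2  {7,8,9}→1
  4 left: {3,7,8,9}→3  {6,7,8,9}→1
  5 left: {3,6,7,8,9}→4  {5,6,7,8,9}→1
  6 left: {3,5,6,7,8,9}→5  {4,5,6,7,8,9}→1
  7 left: {2,4,5,6,7,8,9}→1  {3,4,5,6,7,8,9}→6
  8 left: {2,3,4,5,6,7,8,9}→7
  placing 0:z first → 7 extensions

7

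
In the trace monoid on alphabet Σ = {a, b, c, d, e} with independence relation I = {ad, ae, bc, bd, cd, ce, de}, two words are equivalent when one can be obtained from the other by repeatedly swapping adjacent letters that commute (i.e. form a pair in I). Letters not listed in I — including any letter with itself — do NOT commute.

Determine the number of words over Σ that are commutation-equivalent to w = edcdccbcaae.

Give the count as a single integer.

3575

#0=e has no predecessor
#1=d has no predecessor
#2=c has no predecessor
#3=d depends on [1:d]
#4=c depends on [2:c]
#5=c depends on [4:c]
#6=b depends on [0:e]
#7=c depends on [5:c]
#8=a depends on [6:b, 7:c]
#9=a depends on [8:a]
#10=e depends on [6:b]
sources: [0:e, 1:d, 2:c]
N(rest) = Σ N(rest − s) over sources s of rest; N(one piece) = 1:
  size 1 → [3]=1  [9]=1  [10]=1
  size 2 → [1,3]=1  [3,9]=2  [3,10]=2  [8,9]=1  [9,10]=2
  size 3 → [1,3,9]=3  [1,3,10]=3  [3,8,9]=3  [3,9,10]=6  [7,8,9]=1  [8,9,10]=3
  size 4 → [1,3,8,9]=6  [1,3,9,10]=12  [3,7,8,9]=4  [3,8,9,10]=12  [5,7,8,9]=1  [6,8,9,10]=3  [7,8,9,10]=4
  size 5 → [0,6,8,9,10]=3  [1,3,7,8,9]=10  [1,3,8,9,10]=30  [3,5,7,8,9]=5  [3,6,8,9,10]=15  [3,7,8,9,10]=20  [4,5,7,8,9]=1  [5,7,8,9,10]=5  [6,7,8,9,10]=7
  size 6 → [0,3,6,8,9,10]=18  [0,6,7,8,9,10]=10  [1,3,5,7,8,9]=15  [1,3,6,8,9,10]=45  [1,3,7,8,9,10]=60  [2,4,5,7,8,9]=1  [3,4,5,7,8,9]=6  [3,5,7,8,9,10]=30  [3,6,7,8,9,10]=42  [4,5,7,8,9,10]=6  [5,6,7,8,9,10]=12
  size 7 → [0,1,3,6,8,9,10]=63  [0,3,6,7,8,9,10]=70  [0,5,6,7,8,9,10]=22  [1,3,4,5,7,8,9]=21  [1,3,5,7,8,9,10]=105  [1,3,6,7,8,9,10]=147  [2,3,4,5,7,8,9]=7  [2,4,5,7,8,9,10]=7  [3,4,5,7,8,9,10]=42  [3,5,6,7,8,9,10]=84  [4,5,6,7,8,9,10]=18
  size 8 → [0,1,3,6,7,8,9,10]=280  [0,3,5,6,7,8,9,10]=176  [0,4,5,6,7,8,9,10]=40  [1,2,3,4,5,7,8,9]=28  [1,3,4,5,7,8,9,10]=168  [1,3,5,6,7,8,9,10]=336  [2,3,4,5,7,8,9,10]=56  [2,4,5,6,7,8,9,10]=25  [3,4,5,6,7,8,9,10]=144
  size 9 → [0,1,3,5,6,7,8,9,10]=792  [0,2,4,5,6,7,8,9,10]=65  [0,3,4,5,6,7,8,9,10]=360  [1,2,3,4,5,7,8,9,10]=252  [1,3,4,5,6,7,8,9,10]=648  [2,3,4,5,6,7,8,9,10]=225
  first=0(e) contributes 1125
  first=1(d) contributes 650
  first=2(c) contributes 1800
|[w]| = 3575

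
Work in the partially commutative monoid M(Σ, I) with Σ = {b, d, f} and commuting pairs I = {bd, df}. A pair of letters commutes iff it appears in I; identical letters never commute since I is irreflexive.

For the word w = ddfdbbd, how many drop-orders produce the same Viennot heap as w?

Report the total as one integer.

0(d) covers ∅
1(d) covers 0:d
2(f) covers ∅
3(d) covers 1:d
4(b) covers 2:f
5(b) covers 4:b
6(d) covers 3:d
floor of heap: 0:d, 2:f
completions by unplaced set U, small U first (add the entries for U minus each lowest piece of U):
  |U|=1: {5}:1  {6}:1
  |U|=2: {3,6}:1  {4,5}:1  {5,6}:2
  |U|=3: {1,3,6}:1  {2,4,5}:1  {3,5,6}:3  {4,5,6}:3
  |U|=4: {0,1,3,6}:1  {1,3,5,6}:4  {2,4,5,6}:4  {3,4,5,6}:6
  |U|=5: {0,1,3,5,6}:5  {1,3,4,5,6}:10  {2,3,4,5,6}:10
  start at 0(d): 20
  start at 2(f): 15
sum over floor = 35

35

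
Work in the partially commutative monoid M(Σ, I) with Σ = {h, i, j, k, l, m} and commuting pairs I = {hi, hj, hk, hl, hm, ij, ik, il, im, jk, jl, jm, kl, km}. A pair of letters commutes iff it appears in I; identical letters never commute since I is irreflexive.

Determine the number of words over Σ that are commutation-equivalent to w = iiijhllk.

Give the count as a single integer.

piece 0:i — minimal
piece 1:i rests on {0:i}
piece 2:i rests on {1:i}
piece 3:j — minimal
piece 4:h — minimal
piece 5:l — minimal
piece 6:l rests on {5:l}
piece 7:k — minimal
minimal pieces: {0:i, 3:j, 4:h, 5:l, 7:k}
ways to finish when only these pieces remain (= sum over removing one remaining piece with nothing left below it):
  1 left: {2}→1  {3}→1  {4}→1  {6}→1  {7}→1
  2 left: {1,2}→1  {2,3}→2  {2,4}→2  {2,6}→2  {2,7}→2  {3,4}→2  {3,6}→2  {3,7}→2  {4,6}→2  {4,7}→2  {5,6}→1  {6,7}→2
  3 left: {0,1,2}→1  {1,2,3}→3  {1,2,4}→3  {1,2,6}→3  {1,2,7}→3  {2,3,4}→6  {2,3,6}→6  {2,3,7}→6  {2,4,6}→6  {2,4,7}→6  {2,5,6}→3  {2,6,7}→6  {3,4,6}→6  {3,4,7}→6  {3,5,6}→3  {3,6,7}→6  {4,5,6}→3  {4,6,7}→6  {5,6,7}→3
  4 left: {0,1,2,3}→4  {0,1,2,4}→4  {0,1,2,6}→4  {0,1,2,7}→4  {1,2,3,4}→12  {1,2,3,6}→12  {1,2,3,7}→12  {1,2,4,6}→12  {1,2,4,7}→12  {1,2,5,6}→6  {1,2,6,7}→12  {2,3,4,6}→24  {2,3,4,7}→24  {2,3,5,6}→12  {2,3,6,7}→24  {2,4,5,6}→12  {2,4,6,7}→24  {2,5,6,7}→12  {3,4,5,6}→12  {3,4,6,7}→24  {3,5,6,7}→12  {4,5,6,7}→12
  5 left: {0,1,2,3,4}→20  {0,1,2,3,6}→20  {0,1,2,3,7}→20  {0,1,2,4,6}→20  {0,1,2,4,7}→20  {0,1,2,5,6}→10  {0,1,2,6,7}→20  {1,2,3,4,6}→60  {1,2,3,4,7}→60  {1,2,3,5,6}→30  {1,2,3,6,7}→60  {1,2,4,5,6}→30  {1,2,4,6,7}→60  {1,2,5,6,7}→30  {2,3,4,5,6}→60  {2,3,4,6,7}→120  {2,3,5,6,7}→60  {2,4,5,6,7}→60  {3,4,5,6,7}→60
  6 left: {0,1,2,3,4,6}→120  {0,1,2,3,4,7}→120  {0,1,2,3,5,6}→60  {0,1,2,3,6,7}→120  {0,1,2,4,5,6}→60  {0,1,2,4,6,7}→120  {0,1,2,5,6,7}→60  {1,2,3,4,5,6}→180  {1,2,3,4,6,7}→360  {1,2,3,5,6,7}→180  {1,2,4,5,6,7}→180  {2,3,4,5,6,7}→360
  placing 0:i first → 1260 extensions
  placing 3:j first → 420 extensions
  placing 4:h first → 420 extensions
  placing 5:l first → 840 extensions
  placing 7:k first → 420 extensions
total linear extensions = 3360

3360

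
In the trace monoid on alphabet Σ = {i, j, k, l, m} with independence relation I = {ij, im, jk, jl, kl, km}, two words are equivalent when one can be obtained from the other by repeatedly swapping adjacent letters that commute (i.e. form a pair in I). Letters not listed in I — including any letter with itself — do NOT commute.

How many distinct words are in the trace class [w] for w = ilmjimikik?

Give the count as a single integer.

56

piece 0:i — minimal
piece 1:l rests on {0:i}
piece 2:m rests on {1:l}
piece 3:j rests on {2:m}
piece 4:i rests on {1:l}
piece 5:m rests on {3:j}
piece 6:i rests on {4:i}
piece 7:k rests on {6:i}
piece 8:i rests on {7:k}
piece 9:k rests on {8:i}
minimal pieces: {0:i}
ways to finish when only these pieces remain (= sum over removing one remaining piece with nothing left below it):
  1 left: {5}→1  {9}→1
  2 left: {3,5}→1  {5,9}→2  {8,9}→1
  3 left: {2,3,5}→1  {3,5,9}→3  {5,8,9}→3  {7,8,9}→1
  4 left: {2,3,5,9}→4  {3,5,8,9}→6  {5,7,8,9}→4  {6,7,8,9}→1
  5 left: {2,3,5,8,9}→10  {3,5,7,8,9}→10  {4,6,7,8,9}→1  {5,6,7,8,9}→5
  6 left: {2,3,5,7,8,9}→20  {3,5,6,7,8,9}→15  {4,5,6,7,8,9}→6
  7 left: {2,3,5,6,7,8,9}→35  {3,4,5,6,7,8,9}→21
  8 left: {2,3,4,5,6,7,8,9}→56
  placing 0:i first → 56 extensions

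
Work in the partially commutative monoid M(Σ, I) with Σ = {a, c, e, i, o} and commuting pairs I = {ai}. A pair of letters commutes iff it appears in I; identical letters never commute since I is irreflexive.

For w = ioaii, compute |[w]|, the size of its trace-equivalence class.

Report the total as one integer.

0(i) covers ∅
1(o) covers 0:i
2(a) covers 1:o
3(i) covers 1:o
4(i) covers 3:i
floor of heap: 0:i
completions by unplaced set U, small U first (add the entries for U minus each lowest piece of U):
  |U|=1: {2}:1  {4}:1
  |U|=2: {2,4}:2  {3,4}:1
  |U|=3: {2,3,4}:3
  start at 0(i): 3

3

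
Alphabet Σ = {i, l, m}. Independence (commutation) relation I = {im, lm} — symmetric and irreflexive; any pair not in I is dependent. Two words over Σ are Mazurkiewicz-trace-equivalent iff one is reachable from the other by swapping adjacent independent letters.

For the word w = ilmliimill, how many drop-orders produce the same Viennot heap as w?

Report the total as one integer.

45

drop 0:i onto floor
drop 1:l onto {0:i}
drop 2:m onto floor
drop 3:l onto {1:l}
drop 4:i onto {3:l}
drop 5:i onto {4:i}
drop 6:m onto {2:m}
drop 7:i onto {5:i}
drop 8:l onto {7:i}
drop 9:l onto {8:l}
ground layer = {0:i, 2:m}
drop-orders for the pieces not yet dropped (sum over which currently-grounded one goes next):
  1 to go: {6} 1  {9} 1
  2 to go: {2,6} 1  {6,9} 2  {8,9} 1
  3 to go: {2,6,9} 3  {6,8,9} 3  {7,8,9} 1
  4 to go: {2,6,8,9} 6  {5,7,8,9} 1  {6,7,8,9} 4
  5 to go: {2,6,7,8,9} 10  {4,5,7,8,9} 1  {5,6,7,8,9} 5
  6 to go: {2,5,6,7,8,9} 15  {3,4,5,7,8,9} 1  {4,5,6,7,8,9} 6
  7 to go: {1,3,4,5,7,8,9} 1  {2,4,5,6,7,8,9} 21  {3,4,5,6,7,8,9} 7
  8 to go: {0,1,3,4,5,7,8,9} 1  {1,3,4,5,6,7,8,9} 8  {2,3,4,5,6,7,8,9} 28
  if 0:i drops first: 36 orders
  if 2:m drops first: 9 orders
heap linearizations: 45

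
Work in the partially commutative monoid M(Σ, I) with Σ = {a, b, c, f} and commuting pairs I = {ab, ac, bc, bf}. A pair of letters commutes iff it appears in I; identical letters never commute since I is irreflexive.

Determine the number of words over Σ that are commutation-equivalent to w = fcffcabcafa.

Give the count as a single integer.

66

0(f) covers ∅
1(c) covers 0:f
2(f) covers 1:c
3(f) covers 2:f
4(c) covers 3:f
5(a) covers 3:f
6(b) covers ∅
7(c) covers 4:c
8(a) covers 5:a
9(f) covers 7:c, 8:a
10(a) covers 9:f
floor of heap: 0:f, 6:b
completions by unplaced set U, small U first (add the entries for U minus each lowest piece of U):
  |U|=1: {6}:1  {10}:1
  |U|=2: {6,10}:2  {9,10}:1
  |U|=3: {6,9,10}:3  {7,9,10}:1  {8,9,10}:1
  |U|=4: {4,7,9,10}:1  {5,8,9,10}:1  {6,7,9,10}:4  {6,8,9,10}:4  {7,8,9,10}:2
  |U|=5: {4,6,7,9,10}:5  {4,7,8,9,10}:3  {5,6,8,9,10}:5  {5,7,8,9,10}:3  {6,7,8,9,10}:10
  |U|=6: {4,5,7,8,9,10}:6  {4,6,7,8,9,10}:18  {5,6,7,8,9,10}:18
  |U|=7: {3,4,5,7,8,9,10}:6  {4,5,6,7,8,9,10}:42
  |U|=8: {2,3,4,5,7,8,9,10}:6  {3,4,5,6,7,8,9,10}:48
  |U|=9: {1,2,3,4,5,7,8,9,10}:6  {2,3,4,5,6,7,8,9,10}:54
  start at 0(f): 60
  start at 6(b): 6
sum over floor = 66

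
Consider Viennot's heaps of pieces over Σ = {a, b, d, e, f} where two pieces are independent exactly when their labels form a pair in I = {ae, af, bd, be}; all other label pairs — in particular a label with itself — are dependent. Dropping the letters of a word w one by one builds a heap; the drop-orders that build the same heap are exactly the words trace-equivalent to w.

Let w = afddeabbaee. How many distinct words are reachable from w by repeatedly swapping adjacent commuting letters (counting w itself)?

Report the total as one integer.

70

drop 0:a onto floor
drop 1:f onto floor
drop 2:d onto {0:a, 1:f}
drop 3:d onto {2:d}
drop 4:e onto {3:d}
drop 5:a onto {3:d}
drop 6:b onto {5:a}
drop 7:b onto {6:b}
drop 8:a onto {7:b}
drop 9:e onto {4:e}
drop 10:e onto {9:e}
ground layer = {0:a, 1:f}
drop-orders for the pieces not yet dropped (sum over which currently-grounded one goes next):
  1 to go: {8} 1  {10} 1
  2 to go: {7,8} 1  {8,10} 2  {9,10} 1
  3 to go: {4,9,10} 1  {6,7,8} 1  {7,8,10} 3  {8,9,10} 3
  4 to go: {4,8,9,10} 4  {5,6,7,8} 1  {6,7,8,10} 4  {7,8,9,10} 6
  5 to go: {4,7,8,9,10} 10  {5,6,7,8,10} 5  {6,7,8,9,10} 10
  6 to go: {4,6,7,8,9,10} 20  {5,6,7,8,9,10} 15
  7 to go: {4,5,6,7,8,9,10} 35
  8 to go: {3,4,5,6,7,8,9,10} 35
  9 to go: {2,3,4,5,6,7,8,9,10} 35
  if 0:a drops first: 35 orders
  if 1:f drops first: 35 orders
heap linearizations: 70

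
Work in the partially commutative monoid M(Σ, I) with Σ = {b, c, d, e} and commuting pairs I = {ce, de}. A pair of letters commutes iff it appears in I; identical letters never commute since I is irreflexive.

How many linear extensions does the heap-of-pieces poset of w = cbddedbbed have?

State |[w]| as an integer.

0(c) covers ∅
1(b) covers 0:c
2(d) covers 1:b
3(d) covers 2:d
4(e) covers 1:b
5(d) covers 3:d
6(b) covers 4:e, 5:d
7(b) covers 6:b
8(e) covers 7:b
9(d) covers 7:b
floor of heap: 0:c
completions by unplaced set U, small U first (add the entries for U minus each lowest piece of U):
  |U|=1: {8}:1  {9}:1
  |U|=2: {8,9}:2
  |U|=3: {7,8,9}:2
  |U|=4: {6,7,8,9}:2
  |U|=5: {4,6,7,8,9}:2  {5,6,7,8,9}:2
  |U|=6: {3,5,6,7,8,9}:2  {4,5,6,7,8,9}:4
  |U|=7: {2,3,5,6,7,8,9}:2  {3,4,5,6,7,8,9}:6
  |U|=8: {2,3,4,5,6,7,8,9}:8
  start at 0(c): 8

8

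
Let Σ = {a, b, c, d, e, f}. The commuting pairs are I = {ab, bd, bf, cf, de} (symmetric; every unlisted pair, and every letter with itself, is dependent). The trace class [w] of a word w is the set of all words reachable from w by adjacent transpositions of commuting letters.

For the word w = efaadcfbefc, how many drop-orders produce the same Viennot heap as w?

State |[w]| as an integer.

6

piece 0:e — minimal
piece 1:f rests on {0:e}
piece 2:a rests on {1:f}
piece 3:a rests on {2:a}
piece 4:d rests on {3:a}
piece 5:c rests on {4:d}
piece 6:f rests on {4:d}
piece 7:b rests on {5:c}
piece 8:e rests on {6:f, 7:b}
piece 9:f rests on {8:e}
piece 10:c rests on {8:e}
minimal pieces: {0:e}
ways to finish when only these pieces remain (= sum over removing one remaining piece with nothing left below it):
  1 left: {9}→1  {10}→1
  2 left: {9,10}→2
  3 left: {8,9,10}→2
  4 left: {6,8,9,10}→2  {7,8,9,10}→2
  5 left: {5,7,8,9,10}→2  {6,7,8,9,10}→4
  6 left: {5,6,7,8,9,10}→6
  7 left: {4,5,6,7,8,9,10}→6
  8 left: {3,4,5,6,7,8,9,10}→6
  9 left: {2,3,4,5,6,7,8,9,10}→6
  placing 0:e first → 6 extensions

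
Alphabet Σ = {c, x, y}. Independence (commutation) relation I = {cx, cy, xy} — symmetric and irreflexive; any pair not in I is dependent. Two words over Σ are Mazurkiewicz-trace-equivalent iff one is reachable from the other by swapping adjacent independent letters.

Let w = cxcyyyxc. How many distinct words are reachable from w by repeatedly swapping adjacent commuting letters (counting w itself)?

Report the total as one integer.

#0=c has no predecessor
#1=x has no predecessor
#2=c depends on [0:c]
#3=y has no predecessor
#4=y depends on [3:y]
#5=y depends on [4:y]
#6=x depends on [1:x]
#7=c depends on [2:c]
sources: [0:c, 1:x, 3:y]
N(rest) = Σ N(rest − s) over sources s of rest; N(one piece) = 1:
  size 1 → [5]=1  [6]=1  [7]=1
  size 2 → [1,6]=1  [2,7]=1  [4,5]=1  [5,6]=2  [5,7]=2  [6,7]=2
  size 3 → [0,2,7]=1  [1,5,6]=3  [1,6,7]=3  [2,5,7]=3  [2,6,7]=3  [3,4,5]=1  [4,5,6]=3  [4,5,7]=3  [5,6,7]=6
  size 4 → [0,2,5,7]=4  [0,2,6,7]=4  [1,2,6,7]=6  [1,4,5,6]=6  [1,5,6,7]=12  [2,4,5,7]=6  [2,5,6,7]=12  [3,4,5,6]=4  [3,4,5,7]=4  [4,5,6,7]=12
  size 5 → [0,1,2,6,7]=10  [0,2,4,5,7]=10  [0,2,5,6,7]=20  [1,2,5,6,7]=30  [1,3,4,5,6]=10  [1,4,5,6,7]=30  [2,3,4,5,7]=10  [2,4,5,6,7]=30  [3,4,5,6,7]=20
  size 6 → [0,1,2,5,6,7]=60  [0,2,3,4,5,7]=20  [0,2,4,5,6,7]=60  [1,2,4,5,6,7]=90  [1,3,4,5,6,7]=60  [2,3,4,5,6,7]=60
  first=0(c) contributes 210
  first=1(x) contributes 140
  first=3(y) contributes 210
|[w]| = 560

560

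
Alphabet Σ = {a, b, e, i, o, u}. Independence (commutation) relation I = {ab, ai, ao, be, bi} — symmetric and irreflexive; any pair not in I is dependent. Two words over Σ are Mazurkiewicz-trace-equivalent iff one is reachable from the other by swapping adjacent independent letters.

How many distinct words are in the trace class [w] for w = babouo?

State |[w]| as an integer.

drop 0:b onto floor
drop 1:a onto floor
drop 2:b onto {0:b}
drop 3:o onto {2:b}
drop 4:u onto {1:a, 3:o}
drop 5:o onto {4:u}
ground layer = {0:b, 1:a}
drop-orders for the pieces not yet dropped (sum over which currently-grounded one goes next):
  1 to go: {5} 1
  2 to go: {4,5} 1
  3 to go: {1,4,5} 1  {3,4,5} 1
  4 to go: {1,3,4,5} 2  {2,3,4,5} 1
  if 0:b drops first: 3 orders
  if 1:a drops first: 1 orders
heap linearizations: 4

4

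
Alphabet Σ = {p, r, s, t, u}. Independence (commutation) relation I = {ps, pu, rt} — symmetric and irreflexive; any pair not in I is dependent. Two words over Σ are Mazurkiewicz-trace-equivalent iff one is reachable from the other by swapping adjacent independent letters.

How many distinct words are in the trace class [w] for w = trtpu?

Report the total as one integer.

6

piece 0:t — minimal
piece 1:r — minimal
piece 2:t rests on {0:t}
piece 3:p rests on {1:r, 2:t}
piece 4:u rests on {1:r, 2:t}
minimal pieces: {0:t, 1:r}
ways to finish when only these pieces remain (= sum over removing one remaining piece with nothing left below it):
  1 left: {3}→1  {4}→1
  2 left: {3,4}→2
  3 left: {1,3,4}→2  {2,3,4}→2
  placing 0:t first → 4 extensions
  placing 1:r first → 2 extensions
total linear extensions = 6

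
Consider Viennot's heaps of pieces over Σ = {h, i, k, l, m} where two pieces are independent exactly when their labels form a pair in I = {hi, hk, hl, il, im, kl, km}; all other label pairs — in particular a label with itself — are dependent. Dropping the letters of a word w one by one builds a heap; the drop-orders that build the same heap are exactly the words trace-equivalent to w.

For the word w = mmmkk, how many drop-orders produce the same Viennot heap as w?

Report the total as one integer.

10

#0=m has no predecessor
#1=m depends on [0:m]
#2=m depends on [1:m]
#3=k has no predecessor
#4=k depends on [3:k]
sources: [0:m, 3:k]
N(rest) = Σ N(rest − s) over sources s of rest; N(one piece) = 1:
  size 1 → [2]=1  [4]=1
  size 2 → [1,2]=1  [2,4]=2  [3,4]=1
  size 3 → [0,1,2]=1  [1,2,4]=3  [2,3,4]=3
  first=0(m) contributes 6
  first=3(k) contributes 4
|[w]| = 10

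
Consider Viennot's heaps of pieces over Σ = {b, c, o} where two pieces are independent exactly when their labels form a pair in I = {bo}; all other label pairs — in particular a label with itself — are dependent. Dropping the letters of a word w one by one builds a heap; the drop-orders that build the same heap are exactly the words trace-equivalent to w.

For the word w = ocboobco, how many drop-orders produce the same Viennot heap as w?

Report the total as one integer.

#0=o has no predecessor
#1=c depends on [0:o]
#2=b depends on [1:c]
#3=o depends on [1:c]
#4=o depends on [3:o]
#5=b depends on [2:b]
#6=c depends on [4:o, 5:b]
#7=o depends on [6:c]
sources: [0:o]
N(rest) = Σ N(rest − s) over sources s of rest; N(one piece) = 1:
  size 1 → [7]=1
  size 2 → [6,7]=1
  size 3 → [4,6,7]=1  [5,6,7]=1
  size 4 → [2,5,6,7]=1  [3,4,6,7]=1  [4,5,6,7]=2
  size 5 → [2,4,5,6,7]=3  [3,4,5,6,7]=3
  size 6 → [2,3,4,5,6,7]=6
  first=0(o) contributes 6

6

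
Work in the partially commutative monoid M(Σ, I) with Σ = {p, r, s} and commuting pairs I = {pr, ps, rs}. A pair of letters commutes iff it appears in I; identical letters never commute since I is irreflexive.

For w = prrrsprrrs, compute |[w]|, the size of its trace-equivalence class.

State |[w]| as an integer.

piece 0:p — minimal
piece 1:r — minimal
piece 2:r rests on {1:r}
piece 3:r rests on {2:r}
piece 4:s — minimal
piece 5:p rests on {0:p}
piece 6:r rests on {3:r}
piece 7:r rests on {6:r}
piece 8:r rests on {7:r}
piece 9:s rests on {4:s}
minimal pieces: {0:p, 1:r, 4:s}
ways to finish when only these pieces remain (= sum over removing one remaining piece with nothing left below it):
  1 left: {5}→1  {8}→1  {9}→1
  2 left: {0,5}→1  {4,9}→1  {5,8}→2  {5,9}→2  {7,8}→1  {8,9}→2
  3 left: {0,5,8}→3  {0,5,9}→3  {4,5,9}→3  {4,8,9}→3  {5,7,8}→3  {5,8,9}→6  {6,7,8}→1  {7,8,9}→3
  4 left: {0,4,5,9}→6  {0,5,7,8}→6  {0,5,8,9}→12  {3,6,7,8}→1  {4,5,8,9}→12  {4,7,8,9}→6  {5,6,7,8}→4  {5,7,8,9}→12  {6,7,8,9}→4
  5 left: {0,4,5,8,9}→30  {0,5,6,7,8}→10  {0,5,7,8,9}→30  {2,3,6,7,8}→1  {3,5,6,7,8}→5  {3,6,7,8,9}→5  {4,5,7,8,9}→30  {4,6,7,8,9}→10  {5,6,7,8,9}→20
  6 left: {0,3,5,6,7,8}→15  {0,4,5,7,8,9}→90  {0,5,6,7,8,9}→60  {1,2,3,6,7,8}→1  {2,3,5,6,7,8}→6  {2,3,6,7,8,9}→6  {3,4,6,7,8,9}→15  {3,5,6,7,8,9}→30  {4,5,6,7,8,9}→60
  7 left: {0,2,3,5,6,7,8}→21  {0,3,5,6,7,8,9}→105  {0,4,5,6,7,8,9}→210  {1,2,3,5,6,7,8}→7  {1,2,3,6,7,8,9}→7  {2,3,4,6,7,8,9}→21  {2,3,5,6,7,8,9}→42  {3,4,5,6,7,8,9}→105
  8 left: {0,1,2,3,5,6,7,8}→28  {0,2,3,5,6,7,8,9}→168  {0,3,4,5,6,7,8,9}→420  {1,2,3,4,6,7,8,9}→28  {1,2,3,5,6,7,8,9}→56  {2,3,4,5,6,7,8,9}→168
  placing 0:p first → 252 extensions
  placing 1:r first → 756 extensions
  placing 4:s first → 252 extensions
total linear extensions = 1260

1260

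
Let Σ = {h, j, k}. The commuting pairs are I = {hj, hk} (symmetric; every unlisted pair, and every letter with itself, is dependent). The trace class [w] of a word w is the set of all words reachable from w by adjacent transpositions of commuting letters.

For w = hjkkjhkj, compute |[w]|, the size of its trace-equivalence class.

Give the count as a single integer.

#0=h has no predecessor
#1=j has no predecessor
#2=k depends on [1:j]
#3=k depends on [2:k]
#4=j depends on [3:k]
#5=h depends on [0:h]
#6=k depends on [4:j]
#7=j depends on [6:k]
sources: [0:h, 1:j]
N(rest) = Σ N(rest − s) over sources s of rest; N(one piece) = 1:
  size 1 → [5]=1  [7]=1
  size 2 → [0,5]=1  [5,7]=2  [6,7]=1
  size 3 → [0,5,7]=3  [4,6,7]=1  [5,6,7]=3
  size 4 → [0,5,6,7]=6  [3,4,6,7]=1  [4,5,6,7]=4
  size 5 → [0,4,5,6,7]=10  [2,3,4,6,7]=1  [3,4,5,6,7]=5
  size 6 → [0,3,4,5,6,7]=15  [1,2,3,4,6,7]=1  [2,3,4,5,6,7]=6
  first=0(h) contributes 7
  first=1(j) contributes 21
|[w]| = 28

28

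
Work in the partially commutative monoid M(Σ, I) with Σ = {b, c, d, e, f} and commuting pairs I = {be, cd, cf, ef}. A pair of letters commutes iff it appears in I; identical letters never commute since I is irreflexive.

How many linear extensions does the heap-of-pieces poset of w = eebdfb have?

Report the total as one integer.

piece 0:e — minimal
piece 1:e rests on {0:e}
piece 2:b — minimal
piece 3:d rests on {1:e, 2:b}
piece 4:f rests on {3:d}
piece 5:b rests on {4:f}
minimal pieces: {0:e, 2:b}
ways to finish when only these pieces remain (= sum over removing one remaining piece with nothing left below it):
  1 left: {5}→1
  2 left: {4,5}→1
  3 left: {3,4,5}→1
  4 left: {1,3,4,5}→1  {2,3,4,5}→1
  placing 0:e first → 2 extensions
  placing 2:b first → 1 extensions
total linear extensions = 3

3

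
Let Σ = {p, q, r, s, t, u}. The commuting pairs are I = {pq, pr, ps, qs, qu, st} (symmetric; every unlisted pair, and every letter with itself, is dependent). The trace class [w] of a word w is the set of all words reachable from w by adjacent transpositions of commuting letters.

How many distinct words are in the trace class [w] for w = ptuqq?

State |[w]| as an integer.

3

#0=p has no predecessor
#1=t depends on [0:p]
#2=u depends on [1:t]
#3=q depends on [1:t]
#4=q depends on [3:q]
sources: [0:p]
N(rest) = Σ N(rest − s) over sources s of rest; N(one piece) = 1:
  size 1 → [2]=1  [4]=1
  size 2 → [2,4]=2  [3,4]=1
  size 3 → [2,3,4]=3
  first=0(p) contributes 3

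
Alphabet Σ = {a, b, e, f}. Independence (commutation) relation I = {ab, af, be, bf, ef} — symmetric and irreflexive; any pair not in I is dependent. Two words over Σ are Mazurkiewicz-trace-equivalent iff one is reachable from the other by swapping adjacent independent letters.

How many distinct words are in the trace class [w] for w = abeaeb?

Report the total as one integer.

0(a) covers ∅
1(b) covers ∅
2(e) covers 0:a
3(a) covers 2:e
4(e) covers 3:a
5(b) covers 1:b
floor of heap: 0:a, 1:b
completions by unplaced set U, small U first (add the entries for U minus each lowest piece of U):
  |U|=1: {4}:1  {5}:1
  |U|=2: {1,5}:1  {3,4}:1  {4,5}:2
  |U|=3: {1,4,5}:3  {2,3,4}:1  {3,4,5}:3
  |U|=4: {0,2,3,4}:1  {1,3,4,5}:6  {2,3,4,5}:4
  start at 0(a): 10
  start at 1(b): 5
sum over floor = 15

15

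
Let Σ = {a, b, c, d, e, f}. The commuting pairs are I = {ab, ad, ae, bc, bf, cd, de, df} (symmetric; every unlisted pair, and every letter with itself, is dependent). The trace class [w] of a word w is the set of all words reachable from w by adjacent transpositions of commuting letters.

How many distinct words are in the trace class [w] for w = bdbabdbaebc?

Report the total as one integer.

81

#0=b has no predecessor
#1=d depends on [0:b]
#2=b depends on [1:d]
#3=a has no predecessor
#4=b depends on [2:b]
#5=d depends on [4:b]
#6=b depends on [5:d]
#7=a depends on [3:a]
#8=e depends on [6:b]
#9=b depends on [8:e]
#10=c depends on [7:a, 8:e]
sources: [0:b, 3:a]
N(rest) = Σ N(rest − s) over sources s of rest; N(one piece) = 1:
  size 1 → [9]=1  [10]=1
  size 2 → [7,10]=1  [9,10]=2
  size 3 → [3,7,10]=1  [7,9,10]=3  [8,9,10]=2
  size 4 → [3,7,9,10]=4  [6,8,9,10]=2  [7,8,9,10]=5
  size 5 → [3,7,8,9,10]=9  [5,6,8,9,10]=2  [6,7,8,9,10]=7
  size 6 → [3,6,7,8,9,10]=16  [4,5,6,8,9,10]=2  [5,6,7,8,9,10]=9
  size 7 → [2,4,5,6,8,9,10]=2  [3,5,6,7,8,9,10]=25  [4,5,6,7,8,9,10]=11
  size 8 → [1,2,4,5,6,8,9,10]=2  [2,4,5,6,7,8,9,10]=13  [3,4,5,6,7,8,9,10]=36
  size 9 → [0,1,2,4,5,6,8,9,10]=2  [1,2,4,5,6,7,8,9,10]=15  [2,3,4,5,6,7,8,9,10]=49
  first=0(b) contributes 64
  first=3(a) contributes 17
|[w]| = 81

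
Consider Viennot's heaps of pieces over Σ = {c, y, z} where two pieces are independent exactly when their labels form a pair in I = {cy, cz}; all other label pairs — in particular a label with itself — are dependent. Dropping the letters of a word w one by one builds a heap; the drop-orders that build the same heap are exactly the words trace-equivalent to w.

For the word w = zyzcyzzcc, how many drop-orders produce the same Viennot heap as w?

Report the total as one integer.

84

piece 0:z — minimal
piece 1:y rests on {0:z}
piece 2:z rests on {1:y}
piece 3:c — minimal
piece 4:y rests on {2:z}
piece 5:z rests on {4:y}
piece 6:z rests on {5:z}
piece 7:c rests on {3:c}
piece 8:c rests on {7:c}
minimal pieces: {0:z, 3:c}
ways to finish when only these pieces remain (= sum over removing one remaining piece with nothing left below it):
  1 left: {6}→1  {8}→1
  2 left: {5,6}→1  {6,8}→2  {7,8}→1
  3 left: {3,7,8}→1  {4,5,6}→1  {5,6,8}→3  {6,7,8}→3
  4 left: {2,4,5,6}→1  {3,6,7,8}→4  {4,5,6,8}→4  {5,6,7,8}→6
  5 left: {1,2,4,5,6}→1  {2,4,5,6,8}→5  {3,5,6,7,8}→10  {4,5,6,7,8}→10
  6 left: {0,1,2,4,5,6}→1  {1,2,4,5,6,8}→6  {2,4,5,6,7,8}→15  {3,4,5,6,7,8}→20
  7 left: {0,1,2,4,5,6,8}→7  {1,2,4,5,6,7,8}→21  {2,3,4,5,6,7,8}→35
  placing 0:z first → 56 extensions
  placing 3:c first → 28 extensions
total linear extensions = 84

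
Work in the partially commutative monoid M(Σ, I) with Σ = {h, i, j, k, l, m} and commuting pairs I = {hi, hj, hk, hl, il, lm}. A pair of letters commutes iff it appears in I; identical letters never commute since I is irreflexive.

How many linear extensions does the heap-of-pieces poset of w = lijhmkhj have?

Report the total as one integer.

#0=l has no predecessor
#1=i has no predecessor
#2=j depends on [0:l, 1:i]
#3=h has no predecessor
#4=m depends on [2:j, 3:h]
#5=k depends on [4:m]
#6=h depends on [4:m]
#7=j depends on [5:k]
sources: [0:l, 1:i, 3:h]
N(rest) = Σ N(rest − s) over sources s of rest; N(one piece) = 1:
  size 1 → [6]=1  [7]=1
  size 2 → [5,7]=1  [6,7]=2
  size 3 → [5,6,7]=3
  size 4 → [4,5,6,7]=3
  size 5 → [2,4,5,6,7]=3  [3,4,5,6,7]=3
  size 6 → [0,2,4,5,6,7]=3  [1,2,4,5,6,7]=3  [2,3,4,5,6,7]=6
  first=0(l) contributes 9
  first=1(i) contributes 9
  first=3(h) contributes 6
|[w]| = 24

24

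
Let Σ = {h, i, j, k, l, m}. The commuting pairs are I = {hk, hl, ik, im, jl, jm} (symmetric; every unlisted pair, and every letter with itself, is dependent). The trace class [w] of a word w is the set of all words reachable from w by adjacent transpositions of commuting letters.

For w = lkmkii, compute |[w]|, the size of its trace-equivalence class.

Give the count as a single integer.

10

#0=l has no predecessor
#1=k depends on [0:l]
#2=m depends on [1:k]
#3=k depends on [2:m]
#4=i depends on [0:l]
#5=i depends on [4:i]
sources: [0:l]
N(rest) = Σ N(rest − s) over sources s of rest; N(one piece) = 1:
  size 1 → [3]=1  [5]=1
  size 2 → [2,3]=1  [3,5]=2  [4,5]=1
  size 3 → [1,2,3]=1  [2,3,5]=3  [3,4,5]=3
  size 4 → [1,2,3,5]=4  [2,3,4,5]=6
  first=0(l) contributes 10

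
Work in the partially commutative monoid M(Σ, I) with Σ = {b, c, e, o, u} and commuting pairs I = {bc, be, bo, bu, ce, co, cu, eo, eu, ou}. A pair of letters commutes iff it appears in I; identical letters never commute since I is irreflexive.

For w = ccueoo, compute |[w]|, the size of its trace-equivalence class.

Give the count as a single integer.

0(c) covers ∅
1(c) covers 0:c
2(u) covers ∅
3(e) covers ∅
4(o) covers ∅
5(o) covers 4:o
floor of heap: 0:c, 2:u, 3:e, 4:o
completions by unplaced set U, small U first (add the entries for U minus each lowest piece of U):
  |U|=1: {1}:1  {2}:1  {3}:1  {5}:1
  |U|=2: {0,1}:1  {1,2}:2  {1,3}:2  {1,5}:2  {2,3}:2  {2,5}:2  {3,5}:2  {4,5}:1
  |U|=3: {0,1,2}:3  {0,1,3}:3  {0,1,5}:3  {1,2,3}:6  {1,2,5}:6  {1,3,5}:6  {1,4,5}:3  {2,3,5}:6  {2,4,5}:3  {3,4,5}:3
  |U|=4: {0,1,2,3}:12  {0,1,2,5}:12  {0,1,3,5}:12  {0,1,4,5}:6  {1,2,3,5}:24  {1,2,4,5}:12  {1,3,4,5}:12  {2,3,4,5}:12
  start at 0(c): 60
  start at 2(u): 30
  start at 3(e): 30
  start at 4(o): 60
sum over floor = 180

180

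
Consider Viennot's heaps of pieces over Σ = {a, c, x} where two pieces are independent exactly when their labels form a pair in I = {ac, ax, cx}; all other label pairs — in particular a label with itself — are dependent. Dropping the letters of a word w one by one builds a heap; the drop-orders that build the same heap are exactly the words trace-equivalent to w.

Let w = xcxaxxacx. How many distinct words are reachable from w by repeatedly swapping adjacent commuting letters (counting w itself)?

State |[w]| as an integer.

756

#0=x has no predecessor
#1=c has no predecessor
#2=x depends on [0:x]
#3=a has no predecessor
#4=x depends on [2:x]
#5=x depends on [4:x]
#6=a depends on [3:a]
#7=c depends on [1:c]
#8=x depends on [5:x]
sources: [0:x, 1:c, 3:a]
N(rest) = Σ N(rest − s) over sources s of rest; N(one piece) = 1:
  size 1 → [6]=1  [7]=1  [8]=1
  size 2 → [1,7]=1  [3,6]=1  [5,8]=1  [6,7]=2  [6,8]=2  [7,8]=2
  size 3 → [1,6,7]=3  [1,7,8]=3  [3,6,7]=3  [3,6,8]=3  [4,5,8]=1  [5,6,8]=3  [5,7,8]=3  [6,7,8]=6
  size 4 → [1,3,6,7]=6  [1,5,7,8]=6  [1,6,7,8]=12  [2,4,5,8]=1  [3,5,6,8]=6  [3,6,7,8]=12  [4,5,6,8]=4  [4,5,7,8]=4  [5,6,7,8]=12
  size 5 → [0,2,4,5,8]=1  [1,3,6,7,8]=30  [1,4,5,7,8]=10  [1,5,6,7,8]=30  [2,4,5,6,8]=5  [2,4,5,7,8]=5  [3,4,5,6,8]=10  [3,5,6,7,8]=30  [4,5,6,7,8]=20
  size 6 → [0,2,4,5,6,8]=6  [0,2,4,5,7,8]=6  [1,2,4,5,7,8]=15  [1,3,5,6,7,8]=90  [1,4,5,6,7,8]=60  [2,3,4,5,6,8]=15  [2,4,5,6,7,8]=30  [3,4,5,6,7,8]=60
  size 7 → [0,1,2,4,5,7,8]=21  [0,2,3,4,5,6,8]=21  [0,2,4,5,6,7,8]=42  [1,2,4,5,6,7,8]=105  [1,3,4,5,6,7,8]=210  [2,3,4,5,6,7,8]=105
  first=0(x) contributes 420
  first=1(c) contributes 168
  first=3(a) contributes 168
|[w]| = 756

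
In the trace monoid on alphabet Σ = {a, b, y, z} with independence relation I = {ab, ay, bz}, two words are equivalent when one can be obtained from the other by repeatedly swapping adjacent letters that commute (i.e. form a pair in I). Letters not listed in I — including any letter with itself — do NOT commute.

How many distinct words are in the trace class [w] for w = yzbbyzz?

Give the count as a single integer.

piece 0:y — minimal
piece 1:z rests on {0:y}
piece 2:b rests on {0:y}
piece 3:b rests on {2:b}
piece 4:y rests on {1:z, 3:b}
piece 5:z rests on {4:y}
piece 6:z rests on {5:z}
minimal pieces: {0:y}
ways to finish when only these pieces remain (= sum over removing one remaining piece with nothing left below it):
  1 left: {6}→1
  2 left: {5,6}→1
  3 left: {4,5,6}→1
  4 left: {1,4,5,6}→1  {3,4,5,6}→1
  5 left: {1,3,4,5,6}→2  {2,3,4,5,6}→1
  placing 0:y first → 3 extensions

3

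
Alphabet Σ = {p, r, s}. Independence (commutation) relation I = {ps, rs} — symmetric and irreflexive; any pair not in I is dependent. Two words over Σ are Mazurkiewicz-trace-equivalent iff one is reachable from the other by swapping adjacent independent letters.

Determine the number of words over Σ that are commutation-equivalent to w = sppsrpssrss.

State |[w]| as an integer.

0(s) covers ∅
1(p) covers ∅
2(p) covers 1:p
3(s) covers 0:s
4(r) covers 2:p
5(p) covers 4:r
6(s) covers 3:s
7(s) covers 6:s
8(r) covers 5:p
9(s) covers 7:s
10(s) covers 9:s
floor of heap: 0:s, 1:p
completions by unplaced set U, small U first (add the entries for U minus each lowest piece of U):
  |U|=1: {8}:1  {10}:1
  |U|=2: {5,8}:1  {8,10}:2  {9,10}:1
  |U|=3: {4,5,8}:1  {5,8,10}:3  {7,9,10}:1  {8,9,10}:3
  |U|=4: {2,4,5,8}:1  {4,5,8,10}:4  {5,8,9,10}:6  {6,7,9,10}:1  {7,8,9,10}:4
  |U|=5: {1,2,4,5,8}:1  {2,4,5,8,10}:5  {3,6,7,9,10}:1  {4,5,8,9,10}:10  {5,7,8,9,10}:10  {6,7,8,9,10}:5
  |U|=6: {0,3,6,7,9,10}:1  {1,2,4,5,8,10}:6  {2,4,5,8,9,10}:15  {3,6,7,8,9,10}:6  {4,5,7,8,9,10}:20  {5,6,7,8,9,10}:15
  |U|=7: {0,3,6,7,8,9,10}:7  {1,2,4,5,8,9,10}:21  {2,4,5,7,8,9,10}:35  {3,5,6,7,8,9,10}:21  {4,5,6,7,8,9,10}:35
  |U|=8: {0,3,5,6,7,8,9,10}:28  {1,2,4,5,7,8,9,10}:56  {2,4,5,6,7,8,9,10}:70  {3,4,5,6,7,8,9,10}:56
  |U|=9: {0,3,4,5,6,7,8,9,10}:84  {1,2,4,5,6,7,8,9,10}:126  {2,3,4,5,6,7,8,9,10}:126
  start at 0(s): 252
  start at 1(p): 210
sum over floor = 462

462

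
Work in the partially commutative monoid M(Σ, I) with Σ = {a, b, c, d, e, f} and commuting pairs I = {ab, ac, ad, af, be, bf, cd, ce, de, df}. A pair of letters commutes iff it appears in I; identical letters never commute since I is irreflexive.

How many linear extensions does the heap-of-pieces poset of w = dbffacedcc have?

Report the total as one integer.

1020

drop 0:d onto floor
drop 1:b onto {0:d}
drop 2:f onto floor
drop 3:f onto {2:f}
drop 4:a onto floor
drop 5:c onto {1:b, 3:f}
drop 6:e onto {3:f, 4:a}
drop 7:d onto {1:b}
drop 8:c onto {5:c}
drop 9:c onto {8:c}
ground layer = {0:d, 2:f, 4:a}
drop-orders for the pieces not yet dropped (sum over which currently-grounded one goes next):
  1 to go: {6} 1  {7} 1  {9} 1
  2 to go: {4,6} 1  {6,7} 2  {6,9} 2  {7,9} 2  {8,9} 1
  3 to go: {4,6,7} 3  {4,6,9} 3  {5,8,9} 1  {6,7,9} 6  {6,8,9} 3  {7,8,9} 3
  4 to go: {4,6,7,9} 12  {4,6,8,9} 6  {5,6,8,9} 4  {5,7,8,9} 4  {6,7,8,9} 12
  5 to go: {1,5,7,8,9} 4  {3,5,6,8,9} 4  {4,5,6,8,9} 10  {4,6,7,8,9} 30  {5,6,7,8,9} 20
  6 to go: {0,1,5,7,8,9} 4  {1,5,6,7,8,9} 24  {2,3,5,6,8,9} 4  {3,4,5,6,8,9} 14  {3,5,6,7,8,9} 24  {4,5,6,7,8,9} 60
  7 to go: {0,1,5,6,7,8,9} 28  {1,3,5,6,7,8,9} 48  {1,4,5,6,7,8,9} 84  {2,3,4,5,6,8,9} 18  {2,3,5,6,7,8,9} 28  {3,4,5,6,7,8,9} 98
  8 to go: {0,1,3,5,6,7,8,9} 76  {0,1,4,5,6,7,8,9} 112  {1,2,3,5,6,7,8,9} 76  {1,3,4,5,6,7,8,9} 230  {2,3,4,5,6,7,8,9} 144
  if 0:d drops first: 450 orders
  if 2:f drops first: 418 orders
  if 4:a drops first: 152 orders
heap linearizations: 1020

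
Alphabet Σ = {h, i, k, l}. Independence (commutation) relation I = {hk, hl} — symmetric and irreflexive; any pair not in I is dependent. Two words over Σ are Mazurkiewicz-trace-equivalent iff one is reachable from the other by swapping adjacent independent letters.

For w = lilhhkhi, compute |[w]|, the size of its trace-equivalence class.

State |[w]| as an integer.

0(l) covers ∅
1(i) covers 0:l
2(l) covers 1:i
3(h) covers 1:i
4(h) covers 3:h
5(k) covers 2:l
6(h) covers 4:h
7(i) covers 5:k, 6:h
floor of heap: 0:l
completions by unplaced set U, small U first (add the entries for U minus each lowest piece of U):
  |U|=1: {7}:1
  |U|=2: {5,7}:1  {6,7}:1
  |U|=3: {2,5,7}:1  {4,6,7}:1  {5,6,7}:2
  |U|=4: {2,5,6,7}:3  {3,4,6,7}:1  {4,5,6,7}:3
  |U|=5: {2,4,5,6,7}:6  {3,4,5,6,7}:4
  |U|=6: {2,3,4,5,6,7}:10
  start at 0(l): 10

10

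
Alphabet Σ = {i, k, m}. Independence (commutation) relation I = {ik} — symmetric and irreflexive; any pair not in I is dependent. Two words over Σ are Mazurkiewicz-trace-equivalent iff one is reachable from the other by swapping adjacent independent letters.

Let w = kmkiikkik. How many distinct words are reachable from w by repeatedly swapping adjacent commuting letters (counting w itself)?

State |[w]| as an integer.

35

drop 0:k onto floor
drop 1:m onto {0:k}
drop 2:k onto {1:m}
drop 3:i onto {1:m}
drop 4:i onto {3:i}
drop 5:k onto {2:k}
drop 6:k onto {5:k}
drop 7:i onto {4:i}
drop 8:k onto {6:k}
ground layer = {0:k}
drop-orders for the pieces not yet dropped (sum over which currently-grounded one goes next):
  1 to go: {7} 1  {8} 1
  2 to go: {4,7} 1  {6,8} 1  {7,8} 2
  3 to go: {3,4,7} 1  {4,7,8} 3  {5,6,8} 1  {6,7,8} 3
  4 to go: {2,5,6,8} 1  {3,4,7,8} 4  {4,6,7,8} 6  {5,6,7,8} 4
  5 to go: {2,5,6,7,8} 5  {3,4,6,7,8} 10  {4,5,6,7,8} 10
  6 to go: {2,4,5,6,7,8} 15  {3,4,5,6,7,8} 20
  7 to go: {2,3,4,5,6,7,8} 35
  if 0:k drops first: 35 orders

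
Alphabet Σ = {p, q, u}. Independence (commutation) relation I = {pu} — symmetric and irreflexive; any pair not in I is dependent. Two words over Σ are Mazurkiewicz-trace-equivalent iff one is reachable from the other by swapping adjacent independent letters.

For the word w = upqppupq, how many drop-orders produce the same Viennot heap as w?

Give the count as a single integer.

0(u) covers ∅
1(p) covers ∅
2(q) covers 0:u, 1:p
3(p) covers 2:q
4(p) covers 3:p
5(u) covers 2:q
6(p) covers 4:p
7(q) covers 5:u, 6:p
floor of heap: 0:u, 1:p
completions by unplaced set U, small U first (add the entries for U minus each lowest piece of U):
  |U|=1: {7}:1
  |U|=2: {5,7}:1  {6,7}:1
  |U|=3: {4,6,7}:1  {5,6,7}:2
  |U|=4: {3,4,6,7}:1  {4,5,6,7}:3
  |U|=5: {3,4,5,6,7}:4
  |U|=6: {2,3,4,5,6,7}:4
  start at 0(u): 4
  start at 1(p): 4
sum over floor = 8

8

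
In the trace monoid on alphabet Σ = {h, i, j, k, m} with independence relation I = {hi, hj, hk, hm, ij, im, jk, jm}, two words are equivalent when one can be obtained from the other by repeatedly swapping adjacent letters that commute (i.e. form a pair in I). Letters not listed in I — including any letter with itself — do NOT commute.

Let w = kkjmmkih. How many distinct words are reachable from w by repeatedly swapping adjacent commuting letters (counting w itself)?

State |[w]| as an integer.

56

piece 0:k — minimal
piece 1:k rests on {0:k}
piece 2:j — minimal
piece 3:m rests on {1:k}
piece 4:m rests on {3:m}
piece 5:k rests on {4:m}
piece 6:i rests on {5:k}
piece 7:h — minimal
minimal pieces: {0:k, 2:j, 7:h}
ways to finish when only these pieces remain (= sum over removing one remaining piece with nothing left below it):
  1 left: {2}→1  {6}→1  {7}→1
  2 left: {2,6}→2  {2,7}→2  {5,6}→1  {6,7}→2
  3 left: {2,5,6}→3  {2,6,7}→6  {4,5,6}→1  {5,6,7}→3
  4 left: {2,4,5,6}→4  {2,5,6,7}→12  {3,4,5,6}→1  {4,5,6,7}→4
  5 left: {1,3,4,5,6}→1  {2,3,4,5,6}→5  {2,4,5,6,7}→20  {3,4,5,6,7}→5
  6 left: {0,1,3,4,5,6}→1  {1,2,3,4,5,6}→6  {1,3,4,5,6,7}→6  {2,3,4,5,6,7}→30
  placing 0:k first → 42 extensions
  placing 2:j first → 7 extensions
  placing 7:h first → 7 extensions
total linear extensions = 56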